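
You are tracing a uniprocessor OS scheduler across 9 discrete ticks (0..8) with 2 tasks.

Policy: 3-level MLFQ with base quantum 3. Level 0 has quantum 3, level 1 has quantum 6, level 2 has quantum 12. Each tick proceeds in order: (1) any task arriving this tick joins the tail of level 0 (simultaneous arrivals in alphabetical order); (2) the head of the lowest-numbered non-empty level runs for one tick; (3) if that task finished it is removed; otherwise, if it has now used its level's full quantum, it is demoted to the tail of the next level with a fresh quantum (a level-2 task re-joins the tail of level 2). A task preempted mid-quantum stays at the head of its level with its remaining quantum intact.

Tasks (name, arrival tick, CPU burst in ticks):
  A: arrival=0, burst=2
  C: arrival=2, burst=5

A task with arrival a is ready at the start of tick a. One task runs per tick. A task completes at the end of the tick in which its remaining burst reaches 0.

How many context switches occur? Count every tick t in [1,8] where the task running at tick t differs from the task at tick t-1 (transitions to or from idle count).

t=0: L0/L1/L2 = A/-/- → run A
t=1: L0/L1/L2 = A/-/- → run A
t=2: L0/L1/L2 = C/-/- → run C
t=3: L0/L1/L2 = C/-/- → run C
t=4: L0/L1/L2 = C/-/- → run C
t=5: L0/L1/L2 = -/C/- → run C
t=6: L0/L1/L2 = -/C/- → run C
t=7: (idle)
t=8: (idle)

context switches = 2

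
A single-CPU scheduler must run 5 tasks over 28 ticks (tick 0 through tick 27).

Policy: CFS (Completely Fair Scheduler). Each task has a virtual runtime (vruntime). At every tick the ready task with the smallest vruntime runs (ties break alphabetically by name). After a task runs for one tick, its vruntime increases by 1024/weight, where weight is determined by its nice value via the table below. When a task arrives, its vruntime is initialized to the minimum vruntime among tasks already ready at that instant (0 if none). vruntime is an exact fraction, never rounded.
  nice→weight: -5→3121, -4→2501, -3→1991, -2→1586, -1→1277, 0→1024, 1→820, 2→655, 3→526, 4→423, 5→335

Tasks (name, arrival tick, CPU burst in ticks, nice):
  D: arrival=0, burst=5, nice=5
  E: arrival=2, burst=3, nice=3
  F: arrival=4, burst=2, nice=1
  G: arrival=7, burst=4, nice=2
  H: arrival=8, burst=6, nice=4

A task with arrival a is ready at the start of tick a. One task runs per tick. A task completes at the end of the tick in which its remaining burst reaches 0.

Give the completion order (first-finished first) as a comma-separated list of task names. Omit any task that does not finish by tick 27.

completion order = F, E, D, G, H

t=0: vr[D=0] → run D
t=1: vr[D=1024/335] → run D
t=2: vr[D=2048/335 E=2048/335] → run D
t=3: vr[D=3072/335 E=2048/335] → run E
t=4: vr[D=3072/335 E=710144/88105 F=710144/88105] → run E
t=5: vr[D=3072/335 E=881664/88105 F=710144/88105] → run F
t=6: vr[D=3072/335 E=881664/88105 F=6725376/722461] → run D
t=7: vr[D=4096/335 E=881664/88105 F=6725376/722461 G=6725376/722461] → run F
t=8: vr[D=4096/335 E=881664/88105 G=6725376/722461 H=6725376/722461] → run G
t=9: vr[D=4096/335 E=881664/88105 G=5144921344/473211955 H=6725376/722461] → run H
t=10: vr[D=4096/335 E=881664/88105 G=5144921344/473211955 H=3584634112/305601003] → run E
t=11: vr[D=4096/335 G=5144921344/473211955 H=3584634112/305601003] → run G
t=12: vr[D=4096/335 G=5884721408/473211955 H=3584634112/305601003] → run H
t=13: vr[D=4096/335 G=5884721408/473211955 H=4324434176/305601003] → run D
t=14: vr[G=5884721408/473211955 H=4324434176/305601003] → run G
t=15: vr[G=6624521472/473211955 H=4324434176/305601003] → run G
t=16: vr[H=4324434176/305601003] → run H
t=17: vr[H=1688078080/101867001] → run H
t=18: vr[H=5804034304/305601003] → run H
t=19: vr[H=6543834368/305601003] → run H
t=20: (idle)
t=21: (idle)
t=22: (idle)
t=23: (idle)
t=24: (idle)
t=25: (idle)
t=26: (idle)
t=27: (idle)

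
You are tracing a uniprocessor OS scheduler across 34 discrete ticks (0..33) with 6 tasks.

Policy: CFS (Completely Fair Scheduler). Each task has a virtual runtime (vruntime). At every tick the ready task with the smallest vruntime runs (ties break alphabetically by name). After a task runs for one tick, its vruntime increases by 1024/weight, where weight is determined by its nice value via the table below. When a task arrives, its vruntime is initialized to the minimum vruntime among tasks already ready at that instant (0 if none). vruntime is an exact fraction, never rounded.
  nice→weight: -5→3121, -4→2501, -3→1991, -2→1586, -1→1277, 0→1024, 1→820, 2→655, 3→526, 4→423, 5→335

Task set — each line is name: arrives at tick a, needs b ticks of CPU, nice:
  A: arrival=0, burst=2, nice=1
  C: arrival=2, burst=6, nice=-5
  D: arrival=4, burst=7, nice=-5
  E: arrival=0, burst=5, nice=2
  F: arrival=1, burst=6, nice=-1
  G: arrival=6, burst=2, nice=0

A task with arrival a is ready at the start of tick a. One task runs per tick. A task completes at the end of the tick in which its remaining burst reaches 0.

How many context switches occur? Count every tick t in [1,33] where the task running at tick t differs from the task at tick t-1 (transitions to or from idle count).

t=0: vr[A=0 E=0] → run A
t=1: vr[A=256/205 E=0 F=0] → run E
t=2: vr[A=256/205 C=0 E=1024/655 F=0] → run C
t=3: vr[A=256/205 C=1024/3121 E=1024/655 F=0] → run F
t=4: vr[A=256/205 C=1024/3121 D=1024/3121 E=1024/655 F=1024/1277] → run C
t=5: vr[A=256/205 C=2048/3121 D=1024/3121 E=1024/655 F=1024/1277] → run D
t=6: vr[A=256/205 C=2048/3121 D=2048/3121 E=1024/655 F=1024/1277 G=2048/3121] → run C
t=7: vr[A=256/205 C=3072/3121 D=2048/3121 E=1024/655 F=1024/1277 G=2048/3121] → run D
t=8: vr[A=256/205 C=3072/3121 D=3072/3121 E=1024/655 F=1024/1277 G=2048/3121] → run G
t=9: vr[A=256/205 C=3072/3121 D=3072/3121 E=1024/655 F=1024/1277 G=5169/3121] → run F
t=10: vr[A=256/205 C=3072/3121 D=3072/3121 E=1024/655 F=2048/1277 G=5169/3121] → run C
t=11: vr[A=256/205 C=4096/3121 D=3072/3121 E=1024/655 F=2048/1277 G=5169/3121] → run D
t=12: vr[A=256/205 C=4096/3121 D=4096/3121 E=1024/655 F=2048/1277 G=5169/3121] → run A
t=13: vr[C=4096/3121 D=4096/3121 E=1024/655 F=2048/1277 G=5169/3121] → run C
t=14: vr[C=5120/3121 D=4096/3121 E=1024/655 F=2048/1277 G=5169/3121] → run D
t=15: vr[C=5120/3121 D=5120/3121 E=1024/655 F=2048/1277 G=5169/3121] → run E
t=16: vr[C=5120/3121 D=5120/3121 E=2048/655 F=2048/1277 G=5169/3121] → run F
t=17: vr[C=5120/3121 D=5120/3121 E=2048/655 F=3072/1277 G=5169/3121] → run C
t=18: vr[D=5120/3121 E=2048/655 F=3072/1277 G=5169/3121] → run D
t=19: vr[D=6144/3121 E=2048/655 F=3072/1277 G=5169/3121] → run G
t=20: vr[D=6144/3121 E=2048/655 F=3072/1277] → run D
t=21: vr[D=7168/3121 E=2048/655 F=3072/1277] → run D
t=22: vr[E=2048/655 F=3072/1277] → run F
t=23: vr[E=2048/655 F=4096/1277] → run E
t=24: vr[E=3072/655 F=4096/1277] → run F
t=25: vr[E=3072/655 F=5120/1277] → run F
t=26: vr[E=3072/655] → run E
t=27: vr[E=4096/655] → run E
t=28: (idle)
t=29: (idle)
t=30: (idle)
t=31: (idle)
t=32: (idle)
t=33: (idle)

context switches = 25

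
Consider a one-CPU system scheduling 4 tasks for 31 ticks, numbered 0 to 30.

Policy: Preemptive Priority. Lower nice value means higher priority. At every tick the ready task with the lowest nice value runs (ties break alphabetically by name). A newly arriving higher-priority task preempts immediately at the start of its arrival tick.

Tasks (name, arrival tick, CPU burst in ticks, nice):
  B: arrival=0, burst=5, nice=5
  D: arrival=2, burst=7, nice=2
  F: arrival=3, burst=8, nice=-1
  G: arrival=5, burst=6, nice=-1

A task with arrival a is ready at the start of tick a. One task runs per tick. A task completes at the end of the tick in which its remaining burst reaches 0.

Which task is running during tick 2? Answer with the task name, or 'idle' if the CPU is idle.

running at tick 2 = D

t=0: ready={B} → run B
t=1: ready={B} → run B
t=2: ready={B,D} → run D
t=3: ready={B,D,F} → run F
t=4: ready={B,D,F} → run F
t=5: ready={B,D,F,G} → run F
t=6: ready={B,D,F,G} → run F
t=7: ready={B,D,F,G} → run F
t=8: ready={B,D,F,G} → run F
t=9: ready={B,D,F,G} → run F
t=10: ready={B,D,F,G} → run F
t=11: ready={B,D,G} → run G
t=12: ready={B,D,G} → run G
t=13: ready={B,D,G} → run G
t=14: ready={B,D,G} → run G
t=15: ready={B,D,G} → run G
t=16: ready={B,D,G} → run G
t=17: ready={B,D} → run D
t=18: ready={B,D} → run D
t=19: ready={B,D} → run D
t=20: ready={B,D} → run D
t=21: ready={B,D} → run D
t=22: ready={B,D} → run D
t=23: ready={B} → run B
t=24: ready={B} → run B
t=25: ready={B} → run B
t=26: (idle)
t=27: (idle)
t=28: (idle)
t=29: (idle)
t=30: (idle)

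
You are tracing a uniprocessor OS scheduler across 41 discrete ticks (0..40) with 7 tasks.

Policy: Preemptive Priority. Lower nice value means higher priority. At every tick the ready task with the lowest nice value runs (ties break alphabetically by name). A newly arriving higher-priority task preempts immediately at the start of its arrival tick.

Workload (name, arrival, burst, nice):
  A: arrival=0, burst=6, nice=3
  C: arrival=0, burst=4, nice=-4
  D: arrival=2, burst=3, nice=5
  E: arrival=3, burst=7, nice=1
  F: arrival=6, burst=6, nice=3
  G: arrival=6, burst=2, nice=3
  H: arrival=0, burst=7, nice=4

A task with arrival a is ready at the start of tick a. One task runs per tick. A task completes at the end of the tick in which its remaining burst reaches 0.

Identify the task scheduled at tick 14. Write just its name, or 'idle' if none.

running at tick 14 = A

t=0: ready={A,C,H} → run C
t=1: ready={A,C,H} → run C
t=2: ready={A,C,D,H} → run C
t=3: ready={A,C,D,E,H} → run C
t=4: ready={A,D,E,H} → run E
t=5: ready={A,D,E,H} → run E
t=6: ready={A,D,E,F,G,H} → run E
t=7: ready={A,D,E,F,G,H} → run E
t=8: ready={A,D,E,F,G,H} → run E
t=9: ready={A,D,E,F,G,H} → run E
t=10: ready={A,D,E,F,G,H} → run E
t=11: ready={A,D,F,G,H} → run A
t=12: ready={A,D,F,G,H} → run A
t=13: ready={A,D,F,G,H} → run A
t=14: ready={A,D,F,G,H} → run A
t=15: ready={A,D,F,G,H} → run A
t=16: ready={A,D,F,G,H} → run A
t=17: ready={D,F,G,H} → run F
t=18: ready={D,F,G,H} → run F
t=19: ready={D,F,G,H} → run F
t=20: ready={D,F,G,H} → run F
t=21: ready={D,F,G,H} → run F
t=22: ready={D,F,G,H} → run F
t=23: ready={D,G,H} → run G
t=24: ready={D,G,H} → run G
t=25: ready={D,H} → run H
t=26: ready={D,H} → run H
t=27: ready={D,H} → run H
t=28: ready={D,H} → run H
t=29: ready={D,H} → run H
t=30: ready={D,H} → run H
t=31: ready={D,H} → run H
t=32: ready={D} → run D
t=33: ready={D} → run D
t=34: ready={D} → run D
t=35: (idle)
t=36: (idle)
t=37: (idle)
t=38: (idle)
t=39: (idle)
t=40: (idle)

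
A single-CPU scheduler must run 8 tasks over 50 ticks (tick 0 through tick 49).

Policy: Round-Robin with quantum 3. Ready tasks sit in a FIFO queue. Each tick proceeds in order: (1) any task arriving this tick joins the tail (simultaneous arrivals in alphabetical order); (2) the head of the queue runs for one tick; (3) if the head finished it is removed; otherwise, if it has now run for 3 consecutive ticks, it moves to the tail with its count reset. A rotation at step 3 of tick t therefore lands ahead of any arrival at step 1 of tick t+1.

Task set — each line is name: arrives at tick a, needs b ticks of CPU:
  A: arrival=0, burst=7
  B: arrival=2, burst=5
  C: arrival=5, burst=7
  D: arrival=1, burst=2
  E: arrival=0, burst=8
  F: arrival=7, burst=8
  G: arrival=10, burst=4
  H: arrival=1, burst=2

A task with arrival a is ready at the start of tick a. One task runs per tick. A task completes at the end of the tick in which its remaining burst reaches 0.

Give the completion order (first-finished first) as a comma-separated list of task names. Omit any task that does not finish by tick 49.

t=0: queue=[A,E] q_used=0 → run A
t=1: queue=[A,E,D,H] q_used=1 → run A
t=2: queue=[A,E,D,H,B] q_used=2 → run A
t=3: queue=[E,D,H,B,A] q_used=0 → run E
t=4: queue=[E,D,H,B,A] q_used=1 → run E
t=5: queue=[E,D,H,B,A,C] q_used=2 → run E
t=6: queue=[D,H,B,A,C,E] q_used=0 → run D
t=7: queue=[D,H,B,A,C,E,F] q_used=1 → run D
t=8: queue=[H,B,A,C,E,F] q_used=0 → run H
t=9: queue=[H,B,A,C,E,F] q_used=1 → run H
t=10: queue=[B,A,C,E,F,G] q_used=0 → run B
t=11: queue=[B,A,C,E,F,G] q_used=1 → run B
t=12: queue=[B,A,C,E,F,G] q_used=2 → run B
t=13: queue=[A,C,E,F,G,B] q_used=0 → run A
t=14: queue=[A,C,E,F,G,B] q_used=1 → run A
t=15: queue=[A,C,E,F,G,B] q_used=2 → run A
t=16: queue=[C,E,F,G,B,A] q_used=0 → run C
t=17: queue=[C,E,F,G,B,A] q_used=1 → run C
t=18: queue=[C,E,F,G,B,A] q_used=2 → run C
t=19: queue=[E,F,G,B,A,C] q_used=0 → run E
t=20: queue=[E,F,G,B,A,C] q_used=1 → run E
t=21: queue=[E,F,G,B,A,C] q_used=2 → run E
t=22: queue=[F,G,B,A,C,E] q_used=0 → run F
t=23: queue=[F,G,B,A,C,E] q_used=1 → run F
t=24: queue=[F,G,B,A,C,E] q_used=2 → run F
t=25: queue=[G,B,A,C,E,F] q_used=0 → run G
t=26: queue=[G,B,A,C,E,F] q_used=1 → run G
t=27: queue=[G,B,A,C,E,F] q_used=2 → run G
t=28: queue=[B,A,C,E,F,G] q_used=0 → run B
t=29: queue=[B,A,C,E,F,G] q_used=1 → run B
t=30: queue=[A,C,E,F,G] q_used=0 → run A
t=31: queue=[C,E,F,G] q_used=0 → run C
t=32: queue=[C,E,F,G] q_used=1 → run C
t=33: queue=[C,E,F,G] q_used=2 → run C
t=34: queue=[E,F,G,C] q_used=0 → run E
t=35: queue=[E,F,G,C] q_used=1 → run E
t=36: queue=[F,G,C] q_used=0 → run F
t=37: queue=[F,G,C] q_used=1 → run F
t=38: queue=[F,G,C] q_used=2 → run F
t=39: queue=[G,C,F] q_used=0 → run G
t=40: queue=[C,F] q_used=0 → run C
t=41: queue=[F] q_used=0 → run F
t=42: queue=[F] q_used=1 → run F
t=43: (idle)
t=44: (idle)
t=45: (idle)
t=46: (idle)
t=47: (idle)
t=48: (idle)
t=49: (idle)

completion order = D, H, B, A, E, G, C, F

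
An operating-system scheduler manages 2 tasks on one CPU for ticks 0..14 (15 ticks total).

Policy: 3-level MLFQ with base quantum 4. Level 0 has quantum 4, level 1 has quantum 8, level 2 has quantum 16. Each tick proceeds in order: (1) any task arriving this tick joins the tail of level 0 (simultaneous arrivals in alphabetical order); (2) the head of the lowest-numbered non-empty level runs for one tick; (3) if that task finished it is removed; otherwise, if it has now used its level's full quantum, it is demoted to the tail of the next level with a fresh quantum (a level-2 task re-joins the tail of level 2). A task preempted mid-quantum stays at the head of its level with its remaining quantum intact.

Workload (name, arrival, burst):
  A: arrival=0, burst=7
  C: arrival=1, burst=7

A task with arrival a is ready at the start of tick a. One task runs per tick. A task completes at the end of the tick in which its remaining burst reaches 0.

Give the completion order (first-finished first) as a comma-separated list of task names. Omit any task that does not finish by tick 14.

t=0: L0/L1/L2 = A/-/- → run A
t=1: L0/L1/L2 = AC/-/- → run A
t=2: L0/L1/L2 = AC/-/- → run A
t=3: L0/L1/L2 = AC/-/- → run A
t=4: L0/L1/L2 = C/A/- → run C
t=5: L0/L1/L2 = C/A/- → run C
t=6: L0/L1/L2 = C/A/- → run C
t=7: L0/L1/L2 = C/A/- → run C
t=8: L0/L1/L2 = -/AC/- → run A
t=9: L0/L1/L2 = -/AC/- → run A
t=10: L0/L1/L2 = -/AC/- → run A
t=11: L0/L1/L2 = -/C/- → run C
t=12: L0/L1/L2 = -/C/- → run C
t=13: L0/L1/L2 = -/C/- → run C
t=14: (idle)

completion order = A, C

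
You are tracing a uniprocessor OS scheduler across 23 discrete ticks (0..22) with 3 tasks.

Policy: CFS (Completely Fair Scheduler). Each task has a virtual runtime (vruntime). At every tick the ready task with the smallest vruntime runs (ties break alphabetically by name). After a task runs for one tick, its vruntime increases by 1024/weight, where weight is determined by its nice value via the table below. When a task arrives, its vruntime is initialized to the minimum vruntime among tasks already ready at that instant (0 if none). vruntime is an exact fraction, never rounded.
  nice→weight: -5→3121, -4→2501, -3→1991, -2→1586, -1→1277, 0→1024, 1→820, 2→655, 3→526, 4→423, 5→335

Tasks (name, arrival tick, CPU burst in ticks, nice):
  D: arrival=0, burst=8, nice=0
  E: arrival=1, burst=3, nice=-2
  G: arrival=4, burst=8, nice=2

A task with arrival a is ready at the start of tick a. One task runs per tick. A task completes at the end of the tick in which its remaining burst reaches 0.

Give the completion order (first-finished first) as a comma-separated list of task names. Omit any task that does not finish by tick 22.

completion order = E, D, G

t=0: vr[D=0] → run D
t=1: vr[D=1 E=1] → run D
t=2: vr[D=2 E=1] → run E
t=3: vr[D=2 E=1305/793] → run E
t=4: vr[D=2 E=1817/793 G=2] → run D
t=5: vr[D=3 E=1817/793 G=2] → run G
t=6: vr[D=3 E=1817/793 G=2334/655] → run E
t=7: vr[D=3 G=2334/655] → run D
t=8: vr[D=4 G=2334/655] → run G
t=9: vr[D=4 G=3358/655] → run D
t=10: vr[D=5 G=3358/655] → run D
t=11: vr[D=6 G=3358/655] → run G
t=12: vr[D=6 G=4382/655] → run D
t=13: vr[D=7 G=4382/655] → run G
t=14: vr[D=7 G=5406/655] → run D
t=15: vr[G=5406/655] → run G
t=16: vr[G=1286/131] → run G
t=17: vr[G=7454/655] → run G
t=18: vr[G=8478/655] → run G
t=19: (idle)
t=20: (idle)
t=21: (idle)
t=22: (idle)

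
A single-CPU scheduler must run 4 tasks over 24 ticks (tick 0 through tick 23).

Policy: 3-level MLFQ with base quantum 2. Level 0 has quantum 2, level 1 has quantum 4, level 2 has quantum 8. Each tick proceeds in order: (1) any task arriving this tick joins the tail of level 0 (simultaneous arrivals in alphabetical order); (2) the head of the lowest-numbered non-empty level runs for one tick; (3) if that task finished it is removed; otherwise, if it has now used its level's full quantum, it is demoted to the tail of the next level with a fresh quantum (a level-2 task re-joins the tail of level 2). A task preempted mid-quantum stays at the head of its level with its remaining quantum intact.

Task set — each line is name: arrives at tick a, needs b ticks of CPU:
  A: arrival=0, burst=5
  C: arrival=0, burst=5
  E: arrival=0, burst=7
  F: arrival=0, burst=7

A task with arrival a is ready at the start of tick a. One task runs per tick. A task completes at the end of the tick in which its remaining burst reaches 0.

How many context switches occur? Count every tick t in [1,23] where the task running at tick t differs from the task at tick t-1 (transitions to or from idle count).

t=0: L0/L1/L2 = ACEF/-/- → run A
t=1: L0/L1/L2 = ACEF/-/- → run A
t=2: L0/L1/L2 = CEF/A/- → run C
t=3: L0/L1/L2 = CEF/A/- → run C
t=4: L0/L1/L2 = EF/AC/- → run E
t=5: L0/L1/L2 = EF/AC/- → run E
t=6: L0/L1/L2 = F/ACE/- → run F
t=7: L0/L1/L2 = F/ACE/- → run F
t=8: L0/L1/L2 = -/ACEF/- → run A
t=9: L0/L1/L2 = -/ACEF/- → run A
t=10: L0/L1/L2 = -/ACEF/- → run A
t=11: L0/L1/L2 = -/CEF/- → run C
t=12: L0/L1/L2 = -/CEF/- → run C
t=13: L0/L1/L2 = -/CEF/- → run C
t=14: L0/L1/L2 = -/EF/- → run E
t=15: L0/L1/L2 = -/EF/- → run E
t=16: L0/L1/L2 = -/EF/- → run E
t=17: L0/L1/L2 = -/EF/- → run E
t=18: L0/L1/L2 = -/F/E → run F
t=19: L0/L1/L2 = -/F/E → run F
t=20: L0/L1/L2 = -/F/E → run F
t=21: L0/L1/L2 = -/F/E → run F
t=22: L0/L1/L2 = -/-/EF → run E
t=23: L0/L1/L2 = -/-/F → run F

context switches = 9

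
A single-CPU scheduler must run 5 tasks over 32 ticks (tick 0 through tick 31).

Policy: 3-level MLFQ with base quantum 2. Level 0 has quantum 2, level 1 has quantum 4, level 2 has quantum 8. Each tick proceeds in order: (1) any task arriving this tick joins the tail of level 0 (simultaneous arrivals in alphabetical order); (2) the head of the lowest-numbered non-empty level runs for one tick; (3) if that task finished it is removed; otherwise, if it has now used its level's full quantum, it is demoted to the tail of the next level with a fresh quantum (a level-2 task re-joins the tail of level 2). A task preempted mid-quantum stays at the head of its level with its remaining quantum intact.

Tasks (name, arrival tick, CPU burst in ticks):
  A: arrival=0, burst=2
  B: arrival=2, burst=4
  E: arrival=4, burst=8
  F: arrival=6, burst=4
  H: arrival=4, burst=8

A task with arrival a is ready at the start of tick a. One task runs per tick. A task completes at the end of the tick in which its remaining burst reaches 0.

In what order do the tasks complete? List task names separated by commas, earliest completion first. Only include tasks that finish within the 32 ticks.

completion order = A, B, F, E, H

t=0: L0/L1/L2 = A/-/- → run A
t=1: L0/L1/L2 = A/-/- → run A
t=2: L0/L1/L2 = B/-/- → run B
t=3: L0/L1/L2 = B/-/- → run B
t=4: L0/L1/L2 = EH/B/- → run E
t=5: L0/L1/L2 = EH/B/- → run E
t=6: L0/L1/L2 = HF/BE/- → run H
t=7: L0/L1/L2 = HF/BE/- → run H
t=8: L0/L1/L2 = F/BEH/- → run F
t=9: L0/L1/L2 = F/BEH/- → run F
t=10: L0/L1/L2 = -/BEHF/- → run B
t=11: L0/L1/L2 = -/BEHF/- → run B
t=12: L0/L1/L2 = -/EHF/- → run E
t=13: L0/L1/L2 = -/EHF/- → run E
t=14: L0/L1/L2 = -/EHF/- → run E
t=15: L0/L1/L2 = -/EHF/- → run E
t=16: L0/L1/L2 = -/HF/E → run H
t=17: L0/L1/L2 = -/HF/E → run H
t=18: L0/L1/L2 = -/HF/E → run H
t=19: L0/L1/L2 = -/HF/E → run H
t=20: L0/L1/L2 = -/F/EH → run F
t=21: L0/L1/L2 = -/F/EH → run F
t=22: L0/L1/L2 = -/-/EH → run E
t=23: L0/L1/L2 = -/-/EH → run E
t=24: L0/L1/L2 = -/-/H → run H
t=25: L0/L1/L2 = -/-/H → run H
t=26: (idle)
t=27: (idle)
t=28: (idle)
t=29: (idle)
t=30: (idle)
t=31: (idle)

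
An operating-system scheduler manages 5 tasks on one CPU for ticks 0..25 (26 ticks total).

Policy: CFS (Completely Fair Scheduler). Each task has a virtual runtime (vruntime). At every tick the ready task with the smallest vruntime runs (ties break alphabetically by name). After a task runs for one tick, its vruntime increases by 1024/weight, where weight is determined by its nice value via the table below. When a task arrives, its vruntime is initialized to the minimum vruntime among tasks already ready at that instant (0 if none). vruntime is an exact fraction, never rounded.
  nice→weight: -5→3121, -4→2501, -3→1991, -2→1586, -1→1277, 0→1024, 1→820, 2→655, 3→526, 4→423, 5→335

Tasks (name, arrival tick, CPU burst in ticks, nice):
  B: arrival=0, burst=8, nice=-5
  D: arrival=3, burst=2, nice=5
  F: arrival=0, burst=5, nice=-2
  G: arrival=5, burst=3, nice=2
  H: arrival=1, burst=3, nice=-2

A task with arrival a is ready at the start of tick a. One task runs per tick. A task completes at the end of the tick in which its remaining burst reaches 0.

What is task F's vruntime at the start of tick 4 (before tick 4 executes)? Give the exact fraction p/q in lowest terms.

vruntime(F, start of tick 4) = 512/793

t=0: vr[B=0 F=0] → run B
t=1: vr[B=1024/3121 F=0 H=0] → run F
t=2: vr[B=1024/3121 F=512/793 H=0] → run H
t=3: vr[B=1024/3121 D=1024/3121 F=512/793 H=512/793] → run B
t=4: vr[B=2048/3121 D=1024/3121 F=512/793 H=512/793] → run D
t=5: vr[B=2048/3121 D=3538944/1045535 F=512/793 G=512/793 H=512/793] → run F
t=6: vr[B=2048/3121 D=3538944/1045535 F=1024/793 G=512/793 H=512/793] → run G
t=7: vr[B=2048/3121 D=3538944/1045535 F=1024/793 G=1147392/519415 H=512/793] → run H
t=8: vr[B=2048/3121 D=3538944/1045535 F=1024/793 G=1147392/519415 H=1024/793] → run B
t=9: vr[B=3072/3121 D=3538944/1045535 F=1024/793 G=1147392/519415 H=1024/793] → run B
t=10: vr[B=4096/3121 D=3538944/1045535 F=1024/793 G=1147392/519415 H=1024/793] → run F
t=11: vr[B=4096/3121 D=3538944/1045535 F=1536/793 G=1147392/519415 H=1024/793] → run H
t=12: vr[B=4096/3121 D=3538944/1045535 F=1536/793 G=1147392/519415] → run B
t=13: vr[B=5120/3121 D=3538944/1045535 F=1536/793 G=1147392/519415] → run B
t=14: vr[B=6144/3121 D=3538944/1045535 F=1536/793 G=1147392/519415] → run F
t=15: vr[B=6144/3121 D=3538944/1045535 F=2048/793 G=1147392/519415] → run B
t=16: vr[B=7168/3121 D=3538944/1045535 F=2048/793 G=1147392/519415] → run G
t=17: vr[B=7168/3121 D=3538944/1045535 F=2048/793 G=1959424/519415] → run B
t=18: vr[D=3538944/1045535 F=2048/793 G=1959424/519415] → run F
t=19: vr[D=3538944/1045535 G=1959424/519415] → run D
t=20: vr[G=1959424/519415] → run G
t=21: (idle)
t=22: (idle)
t=23: (idle)
t=24: (idle)
t=25: (idle)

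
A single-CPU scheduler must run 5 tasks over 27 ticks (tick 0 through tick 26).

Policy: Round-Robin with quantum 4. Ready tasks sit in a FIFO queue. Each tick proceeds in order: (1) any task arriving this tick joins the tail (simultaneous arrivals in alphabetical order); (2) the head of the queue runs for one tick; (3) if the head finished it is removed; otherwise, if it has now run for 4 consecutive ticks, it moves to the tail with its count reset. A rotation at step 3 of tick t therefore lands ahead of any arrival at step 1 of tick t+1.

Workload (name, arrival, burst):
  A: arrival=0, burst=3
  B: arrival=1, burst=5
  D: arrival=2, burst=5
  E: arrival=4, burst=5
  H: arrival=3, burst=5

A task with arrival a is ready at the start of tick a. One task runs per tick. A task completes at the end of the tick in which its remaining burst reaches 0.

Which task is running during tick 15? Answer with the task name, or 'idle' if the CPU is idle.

t=0: queue=[A] q_used=0 → run A
t=1: queue=[A,B] q_used=1 → run A
t=2: queue=[A,B,D] q_used=2 → run A
t=3: queue=[B,D,H] q_used=0 → run B
t=4: queue=[B,D,H,E] q_used=1 → run B
t=5: queue=[B,D,H,E] q_used=2 → run B
t=6: queue=[B,D,H,E] q_used=3 → run B
t=7: queue=[D,H,E,B] q_used=0 → run D
t=8: queue=[D,H,E,B] q_used=1 → run D
t=9: queue=[D,H,E,B] q_used=2 → run D
t=10: queue=[D,H,E,B] q_used=3 → run D
t=11: queue=[H,E,B,D] q_used=0 → run H
t=12: queue=[H,E,B,D] q_used=1 → run H
t=13: queue=[H,E,B,D] q_used=2 → run H
t=14: queue=[H,E,B,D] q_used=3 → run H
t=15: queue=[E,B,D,H] q_used=0 → run E
t=16: queue=[E,B,D,H] q_used=1 → run E
t=17: queue=[E,B,D,H] q_used=2 → run E
t=18: queue=[E,B,D,H] q_used=3 → run E
t=19: queue=[B,D,H,E] q_used=0 → run B
t=20: queue=[D,H,E] q_used=0 → run D
t=21: queue=[H,E] q_used=0 → run H
t=22: queue=[E] q_used=0 → run E
t=23: (idle)
t=24: (idle)
t=25: (idle)
t=26: (idle)

running at tick 15 = E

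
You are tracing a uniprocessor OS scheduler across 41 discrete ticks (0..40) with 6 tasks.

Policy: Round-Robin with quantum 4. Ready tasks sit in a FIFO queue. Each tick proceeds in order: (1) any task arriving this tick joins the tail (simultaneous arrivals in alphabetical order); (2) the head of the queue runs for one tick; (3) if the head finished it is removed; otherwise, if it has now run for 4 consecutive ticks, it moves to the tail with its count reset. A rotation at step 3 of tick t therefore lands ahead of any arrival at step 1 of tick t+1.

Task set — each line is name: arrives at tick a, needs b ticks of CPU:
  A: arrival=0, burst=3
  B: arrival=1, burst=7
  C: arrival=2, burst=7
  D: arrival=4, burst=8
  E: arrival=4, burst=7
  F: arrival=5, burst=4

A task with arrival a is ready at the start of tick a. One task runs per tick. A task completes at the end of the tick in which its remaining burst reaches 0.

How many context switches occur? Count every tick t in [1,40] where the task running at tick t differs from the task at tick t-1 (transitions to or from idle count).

context switches = 10

t=0: queue=[A] q_used=0 → run A
t=1: queue=[A,B] q_used=1 → run A
t=2: queue=[A,B,C] q_used=2 → run A
t=3: queue=[B,C] q_used=0 → run B
t=4: queue=[B,C,D,E] q_used=1 → run B
t=5: queue=[B,C,D,E,F] q_used=2 → run B
t=6: queue=[B,C,D,E,F] q_used=3 → run B
t=7: queue=[C,D,E,F,B] q_used=0 → run C
t=8: queue=[C,D,E,F,B] q_used=1 → run C
t=9: queue=[C,D,E,F,B] q_used=2 → run C
t=10: queue=[C,D,E,F,B] q_used=3 → run C
t=11: queue=[D,E,F,B,C] q_used=0 → run D
t=12: queue=[D,E,F,B,C] q_used=1 → run D
t=13: queue=[D,E,F,B,C] q_used=2 → run D
t=14: queue=[D,E,F,B,C] q_used=3 → run D
t=15: queue=[E,F,B,C,D] q_used=0 → run E
t=16: queue=[E,F,B,C,D] q_used=1 → run E
t=17: queue=[E,F,B,C,D] q_used=2 → run E
t=18: queue=[E,F,B,C,D] q_used=3 → run E
t=19: queue=[F,B,C,D,E] q_used=0 → run F
t=20: queue=[F,B,C,D,E] q_used=1 → run F
t=21: queue=[F,B,C,D,E] q_used=2 → run F
t=22: queue=[F,B,C,D,E] q_used=3 → run F
t=23: queue=[B,C,D,E] q_used=0 → run B
t=24: queue=[B,C,D,E] q_used=1 → run B
t=25: queue=[B,C,D,E] q_used=2 → run B
t=26: queue=[C,D,E] q_used=0 → run C
t=27: queue=[C,D,E] q_used=1 → run C
t=28: queue=[C,D,E] q_used=2 → run C
t=29: queue=[D,E] q_used=0 → run D
t=30: queue=[D,E] q_used=1 → run D
t=31: queue=[D,E] q_used=2 → run D
t=32: queue=[D,E] q_used=3 → run D
t=33: queue=[E] q_used=0 → run E
t=34: queue=[E] q_used=1 → run E
t=35: queue=[E] q_used=2 → run E
t=36: (idle)
t=37: (idle)
t=38: (idle)
t=39: (idle)
t=40: (idle)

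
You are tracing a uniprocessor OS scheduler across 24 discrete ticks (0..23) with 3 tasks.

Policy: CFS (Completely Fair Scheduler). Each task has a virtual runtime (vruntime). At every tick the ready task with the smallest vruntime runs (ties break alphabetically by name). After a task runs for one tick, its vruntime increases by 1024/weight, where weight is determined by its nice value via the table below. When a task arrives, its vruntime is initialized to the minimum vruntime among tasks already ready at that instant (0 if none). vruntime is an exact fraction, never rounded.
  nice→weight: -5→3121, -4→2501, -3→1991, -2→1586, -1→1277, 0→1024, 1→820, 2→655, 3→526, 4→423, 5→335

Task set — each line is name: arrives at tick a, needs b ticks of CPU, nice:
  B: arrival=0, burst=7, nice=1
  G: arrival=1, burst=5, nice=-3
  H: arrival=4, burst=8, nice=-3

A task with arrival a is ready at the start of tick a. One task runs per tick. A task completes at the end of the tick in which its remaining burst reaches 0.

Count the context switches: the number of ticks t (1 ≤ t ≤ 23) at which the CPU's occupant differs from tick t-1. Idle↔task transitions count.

context switches = 13

t=0: vr[B=0] → run B
t=1: vr[B=256/205 G=256/205] → run B
t=2: vr[B=512/205 G=256/205] → run G
t=3: vr[B=512/205 G=719616/408155] → run G
t=4: vr[B=512/205 G=929536/408155 H=929536/408155] → run G
t=5: vr[B=512/205 G=1139456/408155 H=929536/408155] → run H
t=6: vr[B=512/205 G=1139456/408155 H=1139456/408155] → run B
t=7: vr[B=768/205 G=1139456/408155 H=1139456/408155] → run G
t=8: vr[B=768/205 G=1349376/408155 H=1139456/408155] → run H
t=9: vr[B=768/205 G=1349376/408155 H=1349376/408155] → run G
t=10: vr[B=768/205 H=1349376/408155] → run H
t=11: vr[B=768/205 H=1559296/408155] → run B
t=12: vr[B=1024/205 H=1559296/408155] → run H
t=13: vr[B=1024/205 H=1769216/408155] → run H
t=14: vr[B=1024/205 H=1979136/408155] → run H
t=15: vr[B=1024/205 H=2189056/408155] → run B
t=16: vr[B=256/41 H=2189056/408155] → run H
t=17: vr[B=256/41 H=2398976/408155] → run H
t=18: vr[B=256/41] → run B
t=19: vr[B=1536/205] → run B
t=20: (idle)
t=21: (idle)
t=22: (idle)
t=23: (idle)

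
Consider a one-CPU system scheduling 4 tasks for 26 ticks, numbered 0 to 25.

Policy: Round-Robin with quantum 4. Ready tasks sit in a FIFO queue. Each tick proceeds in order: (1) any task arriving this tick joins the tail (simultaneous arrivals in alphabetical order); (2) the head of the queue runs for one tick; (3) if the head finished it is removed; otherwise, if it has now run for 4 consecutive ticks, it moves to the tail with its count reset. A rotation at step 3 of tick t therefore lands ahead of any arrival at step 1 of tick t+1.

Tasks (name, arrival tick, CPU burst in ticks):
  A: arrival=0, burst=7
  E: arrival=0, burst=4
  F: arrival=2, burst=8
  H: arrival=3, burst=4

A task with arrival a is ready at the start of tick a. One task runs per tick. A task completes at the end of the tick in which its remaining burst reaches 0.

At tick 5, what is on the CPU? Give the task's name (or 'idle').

t=0: queue=[A,E] q_used=0 → run A
t=1: queue=[A,E] q_used=1 → run A
t=2: queue=[A,E,F] q_used=2 → run A
t=3: queue=[A,E,F,H] q_used=3 → run A
t=4: queue=[E,F,H,A] q_used=0 → run E
t=5: queue=[E,F,H,A] q_used=1 → run E
t=6: queue=[E,F,H,A] q_used=2 → run E
t=7: queue=[E,F,H,A] q_used=3 → run E
t=8: queue=[F,H,A] q_used=0 → run F
t=9: queue=[F,H,A] q_used=1 → run F
t=10: queue=[F,H,A] q_used=2 → run F
t=11: queue=[F,H,A] q_used=3 → run F
t=12: queue=[H,A,F] q_used=0 → run H
t=13: queue=[H,A,F] q_used=1 → run H
t=14: queue=[H,A,F] q_used=2 → run H
t=15: queue=[H,A,F] q_used=3 → run H
t=16: queue=[A,F] q_used=0 → run A
t=17: queue=[A,F] q_used=1 → run A
t=18: queue=[A,F] q_used=2 → run A
t=19: queue=[F] q_used=0 → run F
t=20: queue=[F] q_used=1 → run F
t=21: queue=[F] q_used=2 → run F
t=22: queue=[F] q_used=3 → run F
t=23: (idle)
t=24: (idle)
t=25: (idle)

running at tick 5 = E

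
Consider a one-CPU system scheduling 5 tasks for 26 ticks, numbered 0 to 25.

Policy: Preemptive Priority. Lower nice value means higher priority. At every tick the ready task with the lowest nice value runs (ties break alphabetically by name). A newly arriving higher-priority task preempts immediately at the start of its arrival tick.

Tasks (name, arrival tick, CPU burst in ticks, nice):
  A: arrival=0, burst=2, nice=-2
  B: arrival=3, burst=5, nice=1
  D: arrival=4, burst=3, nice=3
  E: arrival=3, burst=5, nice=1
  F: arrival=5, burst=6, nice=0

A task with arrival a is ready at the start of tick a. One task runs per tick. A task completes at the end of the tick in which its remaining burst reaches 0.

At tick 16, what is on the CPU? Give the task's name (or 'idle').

t=0: ready={A} → run A
t=1: ready={A} → run A
t=2: (idle)
t=3: ready={B,E} → run B
t=4: ready={B,D,E} → run B
t=5: ready={B,D,E,F} → run F
t=6: ready={B,D,E,F} → run F
t=7: ready={B,D,E,F} → run F
t=8: ready={B,D,E,F} → run F
t=9: ready={B,D,E,F} → run F
t=10: ready={B,D,E,F} → run F
t=11: ready={B,D,E} → run B
t=12: ready={B,D,E} → run B
t=13: ready={B,D,E} → run B
t=14: ready={D,E} → run E
t=15: ready={D,E} → run E
t=16: ready={D,E} → run E
t=17: ready={D,E} → run E
t=18: ready={D,E} → run E
t=19: ready={D} → run D
t=20: ready={D} → run D
t=21: ready={D} → run D
t=22: (idle)
t=23: (idle)
t=24: (idle)
t=25: (idle)

running at tick 16 = E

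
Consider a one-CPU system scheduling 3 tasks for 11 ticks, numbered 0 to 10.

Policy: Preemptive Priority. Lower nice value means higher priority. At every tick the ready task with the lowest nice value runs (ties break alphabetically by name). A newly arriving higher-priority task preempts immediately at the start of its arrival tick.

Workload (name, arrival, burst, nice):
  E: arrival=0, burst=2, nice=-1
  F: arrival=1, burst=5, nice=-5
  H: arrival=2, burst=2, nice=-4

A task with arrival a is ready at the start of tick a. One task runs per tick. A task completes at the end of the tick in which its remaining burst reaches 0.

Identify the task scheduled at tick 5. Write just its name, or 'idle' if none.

running at tick 5 = F

t=0: ready={E} → run E
t=1: ready={E,F} → run F
t=2: ready={E,F,H} → run F
t=3: ready={E,F,H} → run F
t=4: ready={E,F,H} → run F
t=5: ready={E,F,H} → run F
t=6: ready={E,H} → run H
t=7: ready={E,H} → run H
t=8: ready={E} → run E
t=9: (idle)
t=10: (idle)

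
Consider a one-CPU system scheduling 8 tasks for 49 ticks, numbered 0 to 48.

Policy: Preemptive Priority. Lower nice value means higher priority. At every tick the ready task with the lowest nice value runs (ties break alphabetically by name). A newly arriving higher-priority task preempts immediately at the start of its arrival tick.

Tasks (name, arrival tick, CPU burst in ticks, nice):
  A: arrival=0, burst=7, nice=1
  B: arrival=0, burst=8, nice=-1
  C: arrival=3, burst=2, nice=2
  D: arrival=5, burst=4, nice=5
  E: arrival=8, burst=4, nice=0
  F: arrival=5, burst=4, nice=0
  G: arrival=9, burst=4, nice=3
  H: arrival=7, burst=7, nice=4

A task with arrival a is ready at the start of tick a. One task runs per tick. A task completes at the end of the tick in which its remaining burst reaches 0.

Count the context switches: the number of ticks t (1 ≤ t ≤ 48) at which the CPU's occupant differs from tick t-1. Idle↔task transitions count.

context switches = 8

t=0: ready={A,B} → run B
t=1: ready={A,B} → run B
t=2: ready={A,B} → run B
t=3: ready={A,B,C} → run B
t=4: ready={A,B,C} → run B
t=5: ready={A,B,C,D,F} → run B
t=6: ready={A,B,C,D,F} → run B
t=7: ready={A,B,C,D,F,H} → run B
t=8: ready={A,C,D,E,F,H} → run E
t=9: ready={A,C,D,E,F,G,H} → run E
t=10: ready={A,C,D,E,F,G,H} → run E
t=11: ready={A,C,D,E,F,G,H} → run E
t=12: ready={A,C,D,F,G,H} → run F
t=13: ready={A,C,D,F,G,H} → run F
t=14: ready={A,C,D,F,G,H} → run F
t=15: ready={A,C,D,F,G,H} → run F
t=16: ready={A,C,D,G,H} → run A
t=17: ready={A,C,D,G,H} → run A
t=18: ready={A,C,D,G,H} → run A
t=19: ready={A,C,D,G,H} → run A
t=20: ready={A,C,D,G,H} → run A
t=21: ready={A,C,D,G,H} → run A
t=22: ready={A,C,D,G,H} → run A
t=23: ready={C,D,G,H} → run C
t=24: ready={C,D,G,H} → run C
t=25: ready={D,G,H} → run G
t=26: ready={D,G,H} → run G
t=27: ready={D,G,H} → run G
t=28: ready={D,G,H} → run G
t=29: ready={D,H} → run H
t=30: ready={D,H} → run H
t=31: ready={D,H} → run H
t=32: ready={D,H} → run H
t=33: ready={D,H} → run H
t=34: ready={D,H} → run H
t=35: ready={D,H} → run H
t=36: ready={D} → run D
t=37: ready={D} → run D
t=38: ready={D} → run D
t=39: ready={D} → run D
t=40: (idle)
t=41: (idle)
t=42: (idle)
t=43: (idle)
t=44: (idle)
t=45: (idle)
t=46: (idle)
t=47: (idle)
t=48: (idle)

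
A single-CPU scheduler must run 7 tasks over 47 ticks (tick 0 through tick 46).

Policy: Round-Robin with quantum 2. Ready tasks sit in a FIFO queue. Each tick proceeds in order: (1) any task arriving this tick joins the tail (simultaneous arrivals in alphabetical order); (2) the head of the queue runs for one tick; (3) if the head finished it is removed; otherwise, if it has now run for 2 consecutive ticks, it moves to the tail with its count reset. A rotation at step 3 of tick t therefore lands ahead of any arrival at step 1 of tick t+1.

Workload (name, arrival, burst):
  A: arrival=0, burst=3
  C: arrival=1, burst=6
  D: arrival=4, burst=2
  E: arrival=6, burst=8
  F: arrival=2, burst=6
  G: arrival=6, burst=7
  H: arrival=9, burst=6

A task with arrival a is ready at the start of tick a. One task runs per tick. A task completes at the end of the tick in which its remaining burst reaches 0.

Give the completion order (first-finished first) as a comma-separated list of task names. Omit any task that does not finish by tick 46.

completion order = A, D, C, F, H, E, G

t=0: queue=[A] q_used=0 → run A
t=1: queue=[A,C] q_used=1 → run A
t=2: queue=[C,A,F] q_used=0 → run C
t=3: queue=[C,A,F] q_used=1 → run C
t=4: queue=[A,F,C,D] q_used=0 → run A
t=5: queue=[F,C,D] q_used=0 → run F
t=6: queue=[F,C,D,E,G] q_used=1 → run F
t=7: queue=[C,D,E,G,F] q_used=0 → run C
t=8: queue=[C,D,E,G,F] q_used=1 → run C
t=9: queue=[D,E,G,F,C,H] q_used=0 → run D
t=10: queue=[D,E,G,F,C,H] q_used=1 → run D
t=11: queue=[E,G,F,C,H] q_used=0 → run E
t=12: queue=[E,G,F,C,H] q_used=1 → run E
t=13: queue=[G,F,C,H,E] q_used=0 → run G
t=14: queue=[G,F,C,H,E] q_used=1 → run G
t=15: queue=[F,C,H,E,G] q_used=0 → run F
t=16: queue=[F,C,H,E,G] q_used=1 → run F
t=17: queue=[C,H,E,G,F] q_used=0 → run C
t=18: queue=[C,H,E,G,F] q_used=1 → run C
t=19: queue=[H,E,G,F] q_used=0 → run H
t=20: queue=[H,E,G,F] q_used=1 → run H
t=21: queue=[E,G,F,H] q_used=0 → run E
t=22: queue=[E,G,F,H] q_used=1 → run E
t=23: queue=[G,F,H,E] q_used=0 → run G
t=24: queue=[G,F,H,E] q_used=1 → run G
t=25: queue=[F,H,E,G] q_used=0 → run F
t=26: queue=[F,H,E,G] q_used=1 → run F
t=27: queue=[H,E,G] q_used=0 → run H
t=28: queue=[H,E,G] q_used=1 → run H
t=29: queue=[E,G,H] q_used=0 → run E
t=30: queue=[E,G,H] q_used=1 → run E
t=31: queue=[G,H,E] q_used=0 → run G
t=32: queue=[G,H,E] q_used=1 → run G
t=33: queue=[H,E,G] q_used=0 → run H
t=34: queue=[H,E,G] q_used=1 → run H
t=35: queue=[E,G] q_used=0 → run E
t=36: queue=[E,G] q_used=1 → run E
t=37: queue=[G] q_used=0 → run G
t=38: (idle)
t=39: (idle)
t=40: (idle)
t=41: (idle)
t=42: (idle)
t=43: (idle)
t=44: (idle)
t=45: (idle)
t=46: (idle)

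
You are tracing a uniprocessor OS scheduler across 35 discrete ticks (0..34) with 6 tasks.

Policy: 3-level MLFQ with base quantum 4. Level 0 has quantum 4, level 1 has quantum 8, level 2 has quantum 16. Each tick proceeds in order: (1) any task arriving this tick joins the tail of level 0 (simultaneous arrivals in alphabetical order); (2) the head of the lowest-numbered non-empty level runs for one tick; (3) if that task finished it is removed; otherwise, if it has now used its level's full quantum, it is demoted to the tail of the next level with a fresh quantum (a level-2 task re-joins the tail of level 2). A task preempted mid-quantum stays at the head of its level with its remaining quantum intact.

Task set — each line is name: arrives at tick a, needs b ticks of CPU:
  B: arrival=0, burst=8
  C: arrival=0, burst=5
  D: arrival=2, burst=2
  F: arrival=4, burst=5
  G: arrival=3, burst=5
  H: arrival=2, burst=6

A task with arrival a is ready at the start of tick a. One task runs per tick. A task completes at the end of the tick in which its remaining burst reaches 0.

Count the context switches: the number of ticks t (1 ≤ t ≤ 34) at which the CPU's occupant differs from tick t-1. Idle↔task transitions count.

context switches = 11

t=0: L0/L1/L2 = BC/-/- → run B
t=1: L0/L1/L2 = BC/-/- → run B
t=2: L0/L1/L2 = BCDH/-/- → run B
t=3: L0/L1/L2 = BCDHG/-/- → run B
t=4: L0/L1/L2 = CDHGF/B/- → run C
t=5: L0/L1/L2 = CDHGF/B/- → run C
t=6: L0/L1/L2 = CDHGF/B/- → run C
t=7: L0/L1/L2 = CDHGF/B/- → run C
t=8: L0/L1/L2 = DHGF/BC/- → run D
t=9: L0/L1/L2 = DHGF/BC/- → run D
t=10: L0/L1/L2 = HGF/BC/- → run H
t=11: L0/L1/L2 = HGF/BC/- → run H
t=12: L0/L1/L2 = HGF/BC/- → run H
t=13: L0/L1/L2 = HGF/BC/- → run H
t=14: L0/L1/L2 = GF/BCH/- → run G
t=15: L0/L1/L2 = GF/BCH/- → run G
t=16: L0/L1/L2 = GF/BCH/- → run G
t=17: L0/L1/L2 = GF/BCH/- → run G
t=18: L0/L1/L2 = F/BCHG/- → run F
t=19: L0/L1/L2 = F/BCHG/- → run F
t=20: L0/L1/L2 = F/BCHG/- → run F
t=21: L0/L1/L2 = F/BCHG/- → run F
t=22: L0/L1/L2 = -/BCHGF/- → run B
t=23: L0/L1/L2 = -/BCHGF/- → run B
t=24: L0/L1/L2 = -/BCHGF/- → run B
t=25: L0/L1/L2 = -/BCHGF/- → run B
t=26: L0/L1/L2 = -/CHGF/- → run C
t=27: L0/L1/L2 = -/HGF/- → run H
t=28: L0/L1/L2 = -/HGF/- → run H
t=29: L0/L1/L2 = -/GF/- → run G
t=30: L0/L1/L2 = -/F/- → run F
t=31: (idle)
t=32: (idle)
t=33: (idle)
t=34: (idle)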